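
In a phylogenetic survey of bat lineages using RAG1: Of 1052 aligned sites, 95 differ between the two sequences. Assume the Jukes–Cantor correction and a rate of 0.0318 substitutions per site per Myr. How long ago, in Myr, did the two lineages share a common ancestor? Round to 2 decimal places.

p = 95/1052 ≈ 0.090304.
d = −(3/4) ln(1 − 4p/3) = −0.75 ln(1 − 0.120405) = −0.75 ln(0.879595)
  = −0.75 × (-0.128294) = 0.096221 substitutions/site.
Under a molecular clock d = 2μt, so t = d/(2μ) = 0.096221 / (2 × 0.0318) = 1.51 Myr.

1.51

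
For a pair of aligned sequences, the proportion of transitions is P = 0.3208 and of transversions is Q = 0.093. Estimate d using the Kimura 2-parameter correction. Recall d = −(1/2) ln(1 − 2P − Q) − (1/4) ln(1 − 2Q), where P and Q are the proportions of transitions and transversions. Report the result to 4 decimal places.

Under the Kimura two-parameter model, d = −½ ln(1 − 2P − Q) − ¼ ln(1 − 2Q).
1 − 2P − Q = 0.2654, giving −½ ln(0.2654) = 0.663259.
1 − 2Q = 0.814, giving −¼ ln(0.814) = 0.051449.
d = 0.663259 + 0.051449 = 0.714708.

0.7147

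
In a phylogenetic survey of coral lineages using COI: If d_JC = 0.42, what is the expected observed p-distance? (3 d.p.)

p = (3/4)(1 − e^(−4d/3)) = 0.75 × (1 − e^(-0.56)) = 0.75 × (1 − 0.571209) = 0.321593.

0.322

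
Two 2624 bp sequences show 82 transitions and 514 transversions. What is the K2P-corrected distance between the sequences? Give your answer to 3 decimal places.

P = 82/2624 = 0.03125 and Q = 514/2624 ≈ 0.195884.
Under the Kimura two-parameter model, d = −½ ln(1 − 2P − Q) − ¼ ln(1 − 2Q).
1 − 2P − Q = 0.741616, giving −½ ln(0.741616) = 0.149462.
1 − 2Q = 0.608232, giving −¼ ln(0.608232) = 0.124300.
d = 0.149462 + 0.124300 = 0.273762.

0.274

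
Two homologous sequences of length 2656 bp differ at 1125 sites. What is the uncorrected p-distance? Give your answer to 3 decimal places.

p = 1125/2656 = 0.423569… ≈ 0.424 (to 3 d.p.).

0.424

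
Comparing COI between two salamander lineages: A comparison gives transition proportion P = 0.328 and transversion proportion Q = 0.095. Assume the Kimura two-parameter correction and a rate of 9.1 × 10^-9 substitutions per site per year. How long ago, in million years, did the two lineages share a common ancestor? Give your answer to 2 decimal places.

Under the Kimura two-parameter model, d = −½ ln(1 − 2P − Q) − ¼ ln(1 − 2Q).
1 − 2P − Q = 0.249, giving −½ ln(0.249) = 0.695151.
1 − 2Q = 0.81, giving −¼ ln(0.81) = 0.052680.
d = 0.695151 + 0.052680 = 0.747831.
Under a molecular clock d = 2μt, so t = d/(2μ) = 0.747831 / (2 × 9.1 × 10^-9) = 41.09 million years.

41.09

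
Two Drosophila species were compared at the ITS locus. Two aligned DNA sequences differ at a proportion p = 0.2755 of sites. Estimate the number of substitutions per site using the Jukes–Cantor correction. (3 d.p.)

d = −(3/4) ln(1 − 4p/3) = −0.75 ln(1 − 0.367333) = −0.75 ln(0.632667)
  = −0.75 × (-0.457811) = 0.343358 substitutions/site.

0.343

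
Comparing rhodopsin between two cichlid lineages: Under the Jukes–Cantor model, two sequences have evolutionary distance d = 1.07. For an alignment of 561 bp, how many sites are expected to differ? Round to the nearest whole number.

320

Invert JC69: p = (3/4)(1 − e^(−4d/3)) = 0.75 × (1 − e^(-1.426667)) = 0.75 × (1 − 0.240108) = 0.569919.
Expected differing sites = pL ≈ 0.569919 × 561 = 319.724559 ≈ 320.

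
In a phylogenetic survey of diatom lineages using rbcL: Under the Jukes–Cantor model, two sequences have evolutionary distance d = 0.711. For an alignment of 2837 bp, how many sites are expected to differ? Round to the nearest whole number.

Invert JC69: p = (3/4)(1 − e^(−4d/3)) = 0.75 × (1 − e^(-0.948)) = 0.75 × (1 − 0.387515) = 0.459364.
Expected differing sites = pL ≈ 0.459364 × 2837 = 1303.215668 ≈ 1303.

1303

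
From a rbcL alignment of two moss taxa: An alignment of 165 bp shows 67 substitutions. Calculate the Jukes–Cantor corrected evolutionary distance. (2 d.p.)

p = 67/165 ≈ 0.406061.
d = −(3/4) ln(1 − 4p/3) = −0.75 ln(1 − 0.541415) = −0.75 ln(0.458585)
  = −0.75 × (-0.779610) = 0.584708 substitutions/site.

0.58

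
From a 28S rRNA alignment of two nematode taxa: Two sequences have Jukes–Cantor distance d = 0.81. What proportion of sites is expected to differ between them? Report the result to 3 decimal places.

p = (3/4)(1 − e^(−4d/3)) = 0.75 × (1 − e^(-1.08)) = 0.75 × (1 − 0.339596) = 0.495303.

0.495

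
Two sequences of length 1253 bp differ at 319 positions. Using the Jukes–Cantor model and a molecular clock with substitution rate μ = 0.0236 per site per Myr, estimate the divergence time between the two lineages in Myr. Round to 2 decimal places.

6.59

p = 319/1253 ≈ 0.254589.
d = −(3/4) ln(1 − 4p/3) = −0.75 ln(1 − 0.339452) = −0.75 ln(0.660548)
  = −0.75 × (-0.414685) = 0.311014 substitutions/site.
Under a molecular clock d = 2μt, so t = d/(2μ) = 0.311014 / (2 × 0.0236) = 6.59 Myr.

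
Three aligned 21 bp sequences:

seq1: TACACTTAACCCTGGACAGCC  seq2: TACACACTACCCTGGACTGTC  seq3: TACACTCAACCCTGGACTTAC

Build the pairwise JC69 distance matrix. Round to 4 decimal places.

seq1–seq2: 5/21 sites differ → p ≈ 0.238095, d = −0.75 ln(1 − 0.31746) = 0.286451 ≈ 0.2865.
seq1–seq3: 4/21 sites differ → p ≈ 0.190476, d = −0.75 ln(1 − 0.253968) = 0.219740 ≈ 0.2197.
seq2–seq3: 4/21 sites differ → p ≈ 0.190476, d = −0.75 ln(1 − 0.253968) = 0.219740 ≈ 0.2197.

d(seq1,seq2) = 0.2865, d(seq1,seq3) = 0.2197, d(seq2,seq3) = 0.2197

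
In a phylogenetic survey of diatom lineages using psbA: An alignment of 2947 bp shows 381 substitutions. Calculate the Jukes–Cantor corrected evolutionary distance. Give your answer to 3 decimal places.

0.142

p = 381/2947 ≈ 0.129284.
d = −(3/4) ln(1 − 4p/3) = −0.75 ln(1 − 0.172379) = −0.75 ln(0.827621)
  = −0.75 × (-0.189200) = 0.141900 substitutions/site.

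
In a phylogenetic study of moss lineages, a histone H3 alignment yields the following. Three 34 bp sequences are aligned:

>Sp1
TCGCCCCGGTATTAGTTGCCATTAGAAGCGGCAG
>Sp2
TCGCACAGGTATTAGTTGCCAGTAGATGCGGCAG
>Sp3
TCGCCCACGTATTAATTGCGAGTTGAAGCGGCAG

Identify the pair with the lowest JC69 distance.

Sp1 and Sp2

Sp1–Sp2: 4/34 differ, p = 0.118, d = 0.128.
Sp1–Sp3: 6/34 differ, p = 0.176, d = 0.201.
Sp2–Sp3: 6/34 differ, p = 0.176, d = 0.201.
The smallest distance is between Sp1 and Sp2.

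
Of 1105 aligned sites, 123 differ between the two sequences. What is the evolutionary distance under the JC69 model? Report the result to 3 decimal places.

0.120

p = 123/1105 ≈ 0.111312.
d = −(3/4) ln(1 − 4p/3) = −0.75 ln(1 − 0.148416) = −0.75 ln(0.851584)
  = −0.75 × (-0.160657) = 0.120493 substitutions/site.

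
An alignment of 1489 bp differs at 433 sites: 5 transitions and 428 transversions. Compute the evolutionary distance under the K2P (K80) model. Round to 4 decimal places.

P = 5/1489 ≈ 0.003358 and Q = 428/1489 ≈ 0.287441.
Under the Kimura two-parameter model, d = −½ ln(1 − 2P − Q) − ¼ ln(1 − 2Q).
1 − 2P − Q = 0.705843, giving −½ ln(0.705843) = 0.174181.
1 − 2Q = 0.425118, giving −¼ ln(0.425118) = 0.213847.
d = 0.174181 + 0.213847 = 0.388028.

0.3880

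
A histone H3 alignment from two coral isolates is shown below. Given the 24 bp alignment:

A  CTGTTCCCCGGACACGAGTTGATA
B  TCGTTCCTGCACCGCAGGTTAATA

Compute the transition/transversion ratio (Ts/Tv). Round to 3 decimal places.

2.667

Transitions are A↔G and C↔T; transversions are all other mismatches.
Transitions: 8. Transversions: 3.
R = 8/3 = 2.666666… ≈ 2.667 (to 3 d.p.).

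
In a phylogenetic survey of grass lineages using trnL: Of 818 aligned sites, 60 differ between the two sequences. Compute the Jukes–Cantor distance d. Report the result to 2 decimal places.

0.08

p = 60/818 ≈ 0.07335.
d = −(3/4) ln(1 − 4p/3) = −0.75 ln(1 − 0.0978) = −0.75 ln(0.9022)
  = −0.75 × (-0.102919) = 0.077189 substitutions/site.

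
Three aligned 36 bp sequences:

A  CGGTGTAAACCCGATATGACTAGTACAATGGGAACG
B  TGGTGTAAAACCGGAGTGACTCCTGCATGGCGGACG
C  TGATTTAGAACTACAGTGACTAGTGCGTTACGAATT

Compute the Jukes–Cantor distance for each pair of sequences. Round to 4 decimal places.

A–B: 12/36 sites differ → p ≈ 0.333333, d = −0.75 ln(1 − 0.444444) = 0.440839 ≈ 0.4408.
A–C: 17/36 sites differ → p ≈ 0.472222, d = −0.75 ln(1 − 0.629629) = 0.744938 ≈ 0.7449.
B–C: 14/36 sites differ → p ≈ 0.388889, d = −0.75 ln(1 − 0.518519) = 0.548166 ≈ 0.5482.

d(A,B) = 0.4408, d(A,C) = 0.7449, d(B,C) = 0.5482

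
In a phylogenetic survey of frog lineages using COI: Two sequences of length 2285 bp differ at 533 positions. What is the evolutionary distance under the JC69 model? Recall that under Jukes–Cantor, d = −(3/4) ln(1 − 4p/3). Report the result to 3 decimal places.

0.279

p = 533/2285 ≈ 0.23326.
d = −(3/4) ln(1 − 4p/3) = −0.75 ln(1 − 0.311013) = −0.75 ln(0.688987)
  = −0.75 × (-0.372533) = 0.279400 substitutions/site.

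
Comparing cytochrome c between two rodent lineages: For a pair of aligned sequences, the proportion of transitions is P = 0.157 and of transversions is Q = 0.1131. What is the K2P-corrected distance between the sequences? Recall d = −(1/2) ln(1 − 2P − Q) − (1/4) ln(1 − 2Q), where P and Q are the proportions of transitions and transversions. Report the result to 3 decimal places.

0.343

Under the Kimura two-parameter model, d = −½ ln(1 − 2P − Q) − ¼ ln(1 − 2Q).
1 − 2P − Q = 0.5729, giving −½ ln(0.5729) = 0.278522.
1 − 2Q = 0.7738, giving −¼ ln(0.7738) = 0.064110.
d = 0.278522 + 0.064110 = 0.342632.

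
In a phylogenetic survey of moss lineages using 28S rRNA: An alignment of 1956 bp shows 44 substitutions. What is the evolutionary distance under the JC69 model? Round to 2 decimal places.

0.02

p = 44/1956 ≈ 0.022495.
d = −(3/4) ln(1 − 4p/3) = −0.75 ln(1 − 0.029993) = −0.75 ln(0.970007)
  = −0.75 × (-0.030452) = 0.022839 substitutions/site.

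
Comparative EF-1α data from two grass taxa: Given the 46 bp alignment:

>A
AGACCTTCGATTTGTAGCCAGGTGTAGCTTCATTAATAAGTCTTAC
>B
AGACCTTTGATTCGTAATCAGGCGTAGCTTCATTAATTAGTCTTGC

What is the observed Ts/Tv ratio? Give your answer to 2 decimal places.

6.00

Transitions are A↔G and C↔T; transversions are all other mismatches.
Transitions: 6. Transversions: 1.
R = 6/1 = 6.00.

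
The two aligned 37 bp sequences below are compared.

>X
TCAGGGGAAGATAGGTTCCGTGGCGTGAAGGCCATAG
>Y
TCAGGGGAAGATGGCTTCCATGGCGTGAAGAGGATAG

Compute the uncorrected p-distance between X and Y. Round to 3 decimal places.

The sequences differ at 6 of 37 positions (sites 13, 15, 20, 31, 32, 33).
p = 6/37 = 0.162162… ≈ 0.162 (to 3 d.p.).

0.162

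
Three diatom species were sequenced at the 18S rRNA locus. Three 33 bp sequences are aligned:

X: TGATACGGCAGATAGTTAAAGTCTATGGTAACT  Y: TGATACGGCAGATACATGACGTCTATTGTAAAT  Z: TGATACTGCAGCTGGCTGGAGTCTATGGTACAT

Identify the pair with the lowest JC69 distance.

X–Y: 6/33 differ, p = 0.182, d = 0.208.
X–Z: 8/33 differ, p = 0.242, d = 0.293.
Y–Z: 9/33 differ, p = 0.273, d = 0.339.
The smallest distance is between X and Y.

X and Y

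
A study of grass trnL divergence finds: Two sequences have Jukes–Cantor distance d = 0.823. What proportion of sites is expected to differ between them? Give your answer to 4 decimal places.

0.4997

p = (3/4)(1 − e^(−4d/3)) = 0.75 × (1 − e^(-1.097333)) = 0.75 × (1 − 0.333760) = 0.499680.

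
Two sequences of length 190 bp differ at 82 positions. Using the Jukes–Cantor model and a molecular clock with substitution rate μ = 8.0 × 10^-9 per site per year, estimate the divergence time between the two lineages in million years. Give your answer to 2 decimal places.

p = 82/190 ≈ 0.431579.
d = −(3/4) ln(1 − 4p/3) = −0.75 ln(1 − 0.575439) = −0.75 ln(0.424561)
  = −0.75 × (-0.856700) = 0.642525 substitutions/site.
Under a molecular clock d = 2μt, so t = d/(2μ) = 0.642525 / (2 × 8.0 × 10^-9) = 40.16 million years.

40.16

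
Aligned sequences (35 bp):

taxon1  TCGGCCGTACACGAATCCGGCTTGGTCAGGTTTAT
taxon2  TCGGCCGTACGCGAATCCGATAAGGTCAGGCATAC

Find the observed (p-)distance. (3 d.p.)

The sequences differ at 8 of 35 positions (sites 11, 20, 21, 22, 23, 31, 32, 35).
p = 8/35 = 0.228571… ≈ 0.229 (to 3 d.p.).

0.229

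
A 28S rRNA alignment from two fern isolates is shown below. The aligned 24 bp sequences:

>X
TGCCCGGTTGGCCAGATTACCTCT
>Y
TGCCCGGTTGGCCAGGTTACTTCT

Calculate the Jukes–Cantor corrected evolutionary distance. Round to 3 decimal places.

0.088

The sequences differ at 2 of 24 sites (16, 21), so p = 2/24 ≈ 0.083333.
d = −(3/4) ln(1 − 4p/3) = −0.75 ln(1 − 0.111111) = −0.75 ln(0.888889)
  = −0.75 × (-0.117783) = 0.088337 substitutions/site.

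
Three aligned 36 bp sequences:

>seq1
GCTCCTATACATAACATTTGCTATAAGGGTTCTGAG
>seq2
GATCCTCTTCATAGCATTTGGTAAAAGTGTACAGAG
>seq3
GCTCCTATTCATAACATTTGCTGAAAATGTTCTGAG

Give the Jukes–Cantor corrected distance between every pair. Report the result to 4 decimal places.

d(seq1,seq2) = 0.3041, d(seq1,seq3) = 0.1536, d(seq2,seq3) = 0.2635

seq1–seq2: 9/36 sites differ → p = 0.25, d = −0.75 ln(1 − 0.333333) = 0.304098 ≈ 0.3041.
seq1–seq3: 5/36 sites differ → p ≈ 0.138889, d = −0.75 ln(1 − 0.185185) = 0.153596 ≈ 0.1536.
seq2–seq3: 8/36 sites differ → p ≈ 0.222222, d = −0.75 ln(1 − 0.296296) = 0.263548 ≈ 0.2635.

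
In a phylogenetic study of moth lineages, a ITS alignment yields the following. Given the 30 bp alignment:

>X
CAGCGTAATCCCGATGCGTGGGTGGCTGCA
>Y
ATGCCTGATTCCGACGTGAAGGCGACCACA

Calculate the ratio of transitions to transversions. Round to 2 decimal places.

Transitions are A↔G and C↔T; transversions are all other mismatches.
Transitions: 9. Transversions: 4.
R = 9/4 = 2.25.

2.25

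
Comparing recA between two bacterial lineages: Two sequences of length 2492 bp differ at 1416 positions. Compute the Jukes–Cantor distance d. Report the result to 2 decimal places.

p = 1416/2492 ≈ 0.568218.
d = −(3/4) ln(1 − 4p/3) = −0.75 ln(1 − 0.757624) = −0.75 ln(0.242376)
  = −0.75 × (-1.417265) = 1.062949 substitutions/site.

1.06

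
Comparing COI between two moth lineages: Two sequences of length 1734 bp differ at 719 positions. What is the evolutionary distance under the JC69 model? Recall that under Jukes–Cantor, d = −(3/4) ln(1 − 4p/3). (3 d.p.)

0.604

p = 719/1734 ≈ 0.414648.
d = −(3/4) ln(1 − 4p/3) = −0.75 ln(1 − 0.552864) = −0.75 ln(0.447136)
  = −0.75 × (-0.804892) = 0.603669 substitutions/site.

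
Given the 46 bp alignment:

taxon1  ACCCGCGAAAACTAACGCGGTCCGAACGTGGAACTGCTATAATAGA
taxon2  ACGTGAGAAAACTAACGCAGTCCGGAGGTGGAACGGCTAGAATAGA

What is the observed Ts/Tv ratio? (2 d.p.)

0.60

Transitions are A↔G and C↔T; transversions are all other mismatches.
Transitions: 3. Transversions: 5.
R = 3/5 = 0.60.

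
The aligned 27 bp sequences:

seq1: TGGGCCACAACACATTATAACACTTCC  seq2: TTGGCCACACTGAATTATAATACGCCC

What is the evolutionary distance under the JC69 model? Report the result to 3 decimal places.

0.377

The sequences differ at 8 of 27 sites (2, 10, 11, 12, 13, 21, 24, 25), so p = 8/27 ≈ 0.296296.
d = −(3/4) ln(1 − 4p/3) = −0.75 ln(1 − 0.395061) = −0.75 ln(0.604939)
  = −0.75 × (-0.502628) = 0.376971 substitutions/site.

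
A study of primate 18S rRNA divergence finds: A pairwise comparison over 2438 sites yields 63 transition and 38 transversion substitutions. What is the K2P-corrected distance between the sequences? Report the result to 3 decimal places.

P = 63/2438 ≈ 0.025841 and Q = 38/2438 ≈ 0.015587.
Under the Kimura two-parameter model, d = −½ ln(1 − 2P − Q) − ¼ ln(1 − 2Q).
1 − 2P − Q = 0.932731, giving −½ ln(0.932731) = 0.034819.
1 − 2Q = 0.968826, giving −¼ ln(0.968826) = 0.007918.
d = 0.034819 + 0.007918 = 0.042737.

0.043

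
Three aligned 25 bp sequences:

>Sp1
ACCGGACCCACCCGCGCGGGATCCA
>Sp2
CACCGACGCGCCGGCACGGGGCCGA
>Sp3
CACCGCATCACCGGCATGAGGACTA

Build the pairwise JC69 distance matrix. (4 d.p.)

d(Sp1,Sp2) = 0.5716, d(Sp1,Sp3) = 0.8865, d(Sp2,Sp3) = 0.4172

Sp1–Sp2: 10/25 sites differ → p = 0.4, d = −0.75 ln(1 − 0.533333) = 0.571605 ≈ 0.5716.
Sp1–Sp3: 13/25 sites differ → p = 0.52, d = −0.75 ln(1 − 0.693333) = 0.886495 ≈ 0.8865.
Sp2–Sp3: 8/25 sites differ → p = 0.32, d = −0.75 ln(1 − 0.426667) = 0.417216 ≈ 0.4172.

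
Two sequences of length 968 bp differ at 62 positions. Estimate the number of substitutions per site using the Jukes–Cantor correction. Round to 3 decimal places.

p = 62/968 ≈ 0.06405.
d = −(3/4) ln(1 − 4p/3) = −0.75 ln(1 − 0.0854) = −0.75 ln(0.9146)
  = −0.75 × (-0.089268) = 0.066951 substitutions/site.

0.067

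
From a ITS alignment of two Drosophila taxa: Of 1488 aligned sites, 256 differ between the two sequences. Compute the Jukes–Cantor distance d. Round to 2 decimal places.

p = 256/1488 ≈ 0.172043.
d = −(3/4) ln(1 − 4p/3) = −0.75 ln(1 − 0.229391) = −0.75 ln(0.770609)
  = −0.75 × (-0.260574) = 0.195431 substitutions/site.

0.20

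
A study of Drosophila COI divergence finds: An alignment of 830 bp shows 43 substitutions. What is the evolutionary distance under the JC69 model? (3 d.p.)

p = 43/830 ≈ 0.051807.
d = −(3/4) ln(1 − 4p/3) = −0.75 ln(1 − 0.069076) = −0.75 ln(0.930924)
  = −0.75 × (-0.071578) = 0.053684 substitutions/site.

0.054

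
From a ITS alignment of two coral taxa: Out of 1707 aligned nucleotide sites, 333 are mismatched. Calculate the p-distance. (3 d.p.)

p = 333/1707 = 0.195079… ≈ 0.195 (to 3 d.p.).

0.195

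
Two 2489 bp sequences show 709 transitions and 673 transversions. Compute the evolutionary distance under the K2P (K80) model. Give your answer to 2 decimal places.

P = 709/2489 ≈ 0.284853 and Q = 673/2489 ≈ 0.27039.
Under the Kimura two-parameter model, d = −½ ln(1 − 2P − Q) − ¼ ln(1 − 2Q).
1 − 2P − Q = 0.159904, giving −½ ln(0.159904) = 0.916591.
1 − 2Q = 0.45922, giving −¼ ln(0.45922) = 0.194556.
d = 0.916591 + 0.194556 = 1.111147.

1.11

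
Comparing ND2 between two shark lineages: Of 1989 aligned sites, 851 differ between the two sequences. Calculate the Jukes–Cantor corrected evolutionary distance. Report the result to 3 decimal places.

0.634

p = 851/1989 ≈ 0.427853.
d = −(3/4) ln(1 − 4p/3) = −0.75 ln(1 − 0.570471) = −0.75 ln(0.429529)
  = −0.75 × (-0.845066) = 0.633800 substitutions/site.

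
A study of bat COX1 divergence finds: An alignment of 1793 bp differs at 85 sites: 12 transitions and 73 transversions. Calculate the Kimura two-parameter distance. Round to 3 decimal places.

0.049

P = 12/1793 ≈ 0.006693 and Q = 73/1793 ≈ 0.040714.
Under the Kimura two-parameter model, d = −½ ln(1 − 2P − Q) − ¼ ln(1 − 2Q).
1 − 2P − Q = 0.9459, giving −½ ln(0.9459) = 0.027809.
1 − 2Q = 0.918572, giving −¼ ln(0.918572) = 0.021234.
d = 0.027809 + 0.021234 = 0.049043.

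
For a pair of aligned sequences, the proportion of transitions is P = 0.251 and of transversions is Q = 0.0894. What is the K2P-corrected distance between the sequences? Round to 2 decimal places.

0.50

Under the Kimura two-parameter model, d = −½ ln(1 − 2P − Q) − ¼ ln(1 − 2Q).
1 − 2P − Q = 0.4086, giving −½ ln(0.4086) = 0.447509.
1 − 2Q = 0.8212, giving −¼ ln(0.8212) = 0.049247.
d = 0.447509 + 0.049247 = 0.496756.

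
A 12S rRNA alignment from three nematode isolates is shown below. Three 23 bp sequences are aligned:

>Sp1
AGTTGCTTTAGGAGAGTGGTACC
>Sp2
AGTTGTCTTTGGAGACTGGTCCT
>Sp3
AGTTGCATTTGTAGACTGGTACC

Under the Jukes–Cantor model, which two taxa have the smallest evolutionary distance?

Sp1 and Sp3

Sp1–Sp2: 6/23 differ, p = 0.261, d = 0.321.
Sp1–Sp3: 4/23 differ, p = 0.174, d = 0.198.
Sp2–Sp3: 5/23 differ, p = 0.217, d = 0.257.
The smallest distance is between Sp1 and Sp3.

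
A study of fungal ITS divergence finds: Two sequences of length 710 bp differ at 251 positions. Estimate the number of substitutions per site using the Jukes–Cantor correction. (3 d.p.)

p = 251/710 ≈ 0.353521.
d = −(3/4) ln(1 − 4p/3) = −0.75 ln(1 − 0.471361) = −0.75 ln(0.528639)
  = −0.75 × (-0.637449) = 0.478087 substitutions/site.

0.478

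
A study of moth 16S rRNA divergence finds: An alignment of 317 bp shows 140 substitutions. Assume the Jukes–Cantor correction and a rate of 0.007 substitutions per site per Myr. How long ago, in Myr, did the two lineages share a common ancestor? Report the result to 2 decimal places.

p = 140/317 ≈ 0.44164.
d = −(3/4) ln(1 − 4p/3) = −0.75 ln(1 − 0.588853) = −0.75 ln(0.411147)
  = −0.75 × (-0.888804) = 0.666603 substitutions/site.
Under a molecular clock d = 2μt, so t = d/(2μ) = 0.666603 / (2 × 0.007) = 47.61 Myr.

47.61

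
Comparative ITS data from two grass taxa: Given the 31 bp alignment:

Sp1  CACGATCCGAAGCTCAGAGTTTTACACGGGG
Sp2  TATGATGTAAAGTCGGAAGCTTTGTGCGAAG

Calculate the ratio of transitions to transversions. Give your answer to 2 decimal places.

7.00

Transitions are A↔G and C↔T; transversions are all other mismatches.
Transitions: 14. Transversions: 2.
R = 14/2 = 7.00.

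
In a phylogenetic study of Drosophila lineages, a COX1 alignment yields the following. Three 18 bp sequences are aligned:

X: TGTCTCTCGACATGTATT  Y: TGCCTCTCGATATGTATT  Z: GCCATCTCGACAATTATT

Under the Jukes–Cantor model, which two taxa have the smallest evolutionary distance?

X–Y: 2/18 differ, p = 0.111, d = 0.120.
X–Z: 6/18 differ, p = 0.333, d = 0.441.
Y–Z: 6/18 differ, p = 0.333, d = 0.441.
The smallest distance is between X and Y.

X and Y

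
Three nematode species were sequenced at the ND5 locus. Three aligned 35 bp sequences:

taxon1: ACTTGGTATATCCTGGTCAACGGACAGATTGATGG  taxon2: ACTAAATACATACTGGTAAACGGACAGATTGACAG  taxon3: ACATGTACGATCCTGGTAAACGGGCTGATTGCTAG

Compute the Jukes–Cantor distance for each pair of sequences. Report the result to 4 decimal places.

d(taxon1,taxon2) = 0.2726, d(taxon1,taxon3) = 0.3597, d(taxon2,taxon3) = 0.4582

taxon1–taxon2: 8/35 sites differ → p ≈ 0.228571, d = −0.75 ln(1 − 0.304761) = 0.272625 ≈ 0.2726.
taxon1–taxon3: 10/35 sites differ → p ≈ 0.285714, d = −0.75 ln(1 − 0.380952) = 0.359679 ≈ 0.3597.
taxon2–taxon3: 12/35 sites differ → p ≈ 0.342857, d = −0.75 ln(1 − 0.457143) = 0.458182 ≈ 0.4582.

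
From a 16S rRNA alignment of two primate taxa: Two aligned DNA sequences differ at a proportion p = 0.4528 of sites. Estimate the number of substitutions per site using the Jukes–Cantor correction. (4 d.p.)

d = −(3/4) ln(1 − 4p/3) = −0.75 ln(1 − 0.603733) = −0.75 ln(0.396267)
  = −0.75 × (-0.925667) = 0.694250 substitutions/site.

0.6943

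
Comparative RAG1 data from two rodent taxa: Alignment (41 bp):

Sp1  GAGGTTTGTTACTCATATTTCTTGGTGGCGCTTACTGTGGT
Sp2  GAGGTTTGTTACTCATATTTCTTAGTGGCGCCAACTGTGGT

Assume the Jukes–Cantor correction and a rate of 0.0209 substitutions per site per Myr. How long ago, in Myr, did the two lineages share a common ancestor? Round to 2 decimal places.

The sequences differ at 3 of 41 sites (24, 32, 33), so p = 3/41 ≈ 0.073171.
d = −(3/4) ln(1 − 4p/3) = −0.75 ln(1 − 0.097561) = −0.75 ln(0.902439)
  = −0.75 × (-0.102654) = 0.076991 substitutions/site.
Under a molecular clock d = 2μt, so t = d/(2μ) = 0.076991 / (2 × 0.0209) = 1.84 Myr.

1.84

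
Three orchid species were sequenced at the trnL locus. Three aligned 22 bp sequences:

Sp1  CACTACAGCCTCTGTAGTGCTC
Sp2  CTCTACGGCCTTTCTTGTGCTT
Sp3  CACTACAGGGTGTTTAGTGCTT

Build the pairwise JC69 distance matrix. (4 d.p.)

Sp1–Sp2: 6/22 sites differ → p ≈ 0.272727, d = −0.75 ln(1 − 0.363636) = 0.338988 ≈ 0.3390.
Sp1–Sp3: 5/22 sites differ → p ≈ 0.227273, d = −0.75 ln(1 − 0.303031) = 0.270761 ≈ 0.2708.
Sp2–Sp3: 7/22 sites differ → p ≈ 0.318182, d = −0.75 ln(1 − 0.424243) = 0.414052 ≈ 0.4141.

d(Sp1,Sp2) = 0.3390, d(Sp1,Sp3) = 0.2708, d(Sp2,Sp3) = 0.4141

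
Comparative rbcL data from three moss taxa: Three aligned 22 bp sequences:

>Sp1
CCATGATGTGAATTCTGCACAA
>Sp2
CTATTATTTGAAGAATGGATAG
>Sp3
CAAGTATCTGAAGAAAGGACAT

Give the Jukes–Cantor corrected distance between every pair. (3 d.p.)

Sp1–Sp2: 9/22 sites differ → p ≈ 0.409091, d = −0.75 ln(1 − 0.545455) = 0.591344 ≈ 0.591.
Sp1–Sp3: 10/22 sites differ → p ≈ 0.454545, d = −0.75 ln(1 − 0.60606) = 0.698667 ≈ 0.699.
Sp2–Sp3: 6/22 sites differ → p ≈ 0.272727, d = −0.75 ln(1 − 0.363636) = 0.338988 ≈ 0.339.

d(Sp1,Sp2) = 0.591, d(Sp1,Sp3) = 0.699, d(Sp2,Sp3) = 0.339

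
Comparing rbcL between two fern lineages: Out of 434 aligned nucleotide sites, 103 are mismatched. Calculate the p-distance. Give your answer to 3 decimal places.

0.237

p = 103/434 = 0.237327… ≈ 0.237 (to 3 d.p.).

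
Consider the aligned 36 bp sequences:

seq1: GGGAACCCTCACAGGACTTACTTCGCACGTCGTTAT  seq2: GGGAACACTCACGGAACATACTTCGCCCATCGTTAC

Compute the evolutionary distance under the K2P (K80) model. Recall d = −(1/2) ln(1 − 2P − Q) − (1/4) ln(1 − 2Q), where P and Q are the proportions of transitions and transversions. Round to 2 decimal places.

Of 36 sites, 4 differences are transitions and 3 are transversions, so P = 4/36 ≈ 0.111111 and Q = 3/36 ≈ 0.083333.
Under the Kimura two-parameter model, d = −½ ln(1 − 2P − Q) − ¼ ln(1 − 2Q).
1 − 2P − Q = 0.694445, giving −½ ln(0.694445) = 0.182321.
1 − 2Q = 0.833334, giving −¼ ln(0.833334) = 0.045580.
d = 0.182321 + 0.045580 = 0.227901.

0.23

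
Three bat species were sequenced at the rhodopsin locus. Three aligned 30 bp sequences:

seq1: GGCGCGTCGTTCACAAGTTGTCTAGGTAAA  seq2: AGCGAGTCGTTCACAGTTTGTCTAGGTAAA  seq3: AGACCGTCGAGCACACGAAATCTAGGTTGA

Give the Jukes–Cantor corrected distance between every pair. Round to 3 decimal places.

d(seq1,seq2) = 0.147, d(seq1,seq3) = 0.503, d(seq2,seq3) = 0.572

seq1–seq2: 4/30 sites differ → p ≈ 0.133333, d = −0.75 ln(1 − 0.177777) = 0.146808 ≈ 0.147.
seq1–seq3: 11/30 sites differ → p ≈ 0.366667, d = −0.75 ln(1 − 0.488889) = 0.503376 ≈ 0.503.
seq2–seq3: 12/30 sites differ → p = 0.4, d = −0.75 ln(1 − 0.533333) = 0.571605 ≈ 0.572.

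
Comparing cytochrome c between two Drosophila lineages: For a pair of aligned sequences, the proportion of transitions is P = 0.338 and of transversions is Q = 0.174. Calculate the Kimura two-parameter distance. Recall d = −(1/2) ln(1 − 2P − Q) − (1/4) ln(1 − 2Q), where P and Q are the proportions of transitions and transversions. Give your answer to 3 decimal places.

1.055

Under the Kimura two-parameter model, d = −½ ln(1 − 2P − Q) − ¼ ln(1 − 2Q).
1 − 2P − Q = 0.15, giving −½ ln(0.15) = 0.948560.
1 − 2Q = 0.652, giving −¼ ln(0.652) = 0.106928.
d = 0.948560 + 0.106928 = 1.055488.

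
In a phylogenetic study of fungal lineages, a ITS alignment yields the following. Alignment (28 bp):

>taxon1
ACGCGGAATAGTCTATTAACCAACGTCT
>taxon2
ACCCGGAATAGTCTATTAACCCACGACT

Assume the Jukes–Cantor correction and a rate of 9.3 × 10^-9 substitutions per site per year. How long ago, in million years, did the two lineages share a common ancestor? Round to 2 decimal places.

6.22

The sequences differ at 3 of 28 sites (3, 22, 26), so p = 3/28 ≈ 0.107143.
d = −(3/4) ln(1 − 4p/3) = −0.75 ln(1 − 0.142857) = −0.75 ln(0.857143)
  = −0.75 × (-0.154151) = 0.115613 substitutions/site.
Under a molecular clock d = 2μt, so t = d/(2μ) = 0.115613 / (2 × 9.3 × 10^-9) = 6.22 million years.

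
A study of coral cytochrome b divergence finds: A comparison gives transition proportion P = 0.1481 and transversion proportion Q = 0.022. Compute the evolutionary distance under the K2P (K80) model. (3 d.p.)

Under the Kimura two-parameter model, d = −½ ln(1 − 2P − Q) − ¼ ln(1 − 2Q).
1 − 2P − Q = 0.6818, giving −½ ln(0.6818) = 0.191509.
1 − 2Q = 0.956, giving −¼ ln(0.956) = 0.011249.
d = 0.191509 + 0.011249 = 0.202758.

0.203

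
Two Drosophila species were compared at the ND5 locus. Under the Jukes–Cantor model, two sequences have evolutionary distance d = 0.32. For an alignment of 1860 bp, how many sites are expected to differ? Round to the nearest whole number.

485

Invert JC69: p = (3/4)(1 − e^(−4d/3)) = 0.75 × (1 − e^(-0.426667)) = 0.75 × (1 − 0.652681) = 0.260489.
Expected differing sites = pL ≈ 0.260489 × 1860 = 484.50954 ≈ 485.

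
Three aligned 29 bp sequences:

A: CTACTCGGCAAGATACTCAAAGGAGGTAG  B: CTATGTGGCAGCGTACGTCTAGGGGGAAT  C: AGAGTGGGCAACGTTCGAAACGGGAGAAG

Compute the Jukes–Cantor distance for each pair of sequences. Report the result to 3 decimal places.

A–B: 13/29 sites differ → p ≈ 0.448276, d = −0.75 ln(1 − 0.597701) = 0.682920 ≈ 0.683.
A–C: 13/29 sites differ → p ≈ 0.448276, d = −0.75 ln(1 − 0.597701) = 0.682920 ≈ 0.683.
B–C: 13/29 sites differ → p ≈ 0.448276, d = −0.75 ln(1 − 0.597701) = 0.682920 ≈ 0.683.

d(A,B) = 0.683, d(A,C) = 0.683, d(B,C) = 0.683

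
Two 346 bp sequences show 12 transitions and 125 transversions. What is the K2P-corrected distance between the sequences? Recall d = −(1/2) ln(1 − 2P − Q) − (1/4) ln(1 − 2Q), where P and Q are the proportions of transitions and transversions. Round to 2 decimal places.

0.60

P = 12/346 ≈ 0.034682 and Q = 125/346 ≈ 0.361272.
Under the Kimura two-parameter model, d = −½ ln(1 − 2P − Q) − ¼ ln(1 − 2Q).
1 − 2P − Q = 0.569364, giving −½ ln(0.569364) = 0.281618.
1 − 2Q = 0.277456, giving −¼ ln(0.277456) = 0.320523.
d = 0.281618 + 0.320523 = 0.602141.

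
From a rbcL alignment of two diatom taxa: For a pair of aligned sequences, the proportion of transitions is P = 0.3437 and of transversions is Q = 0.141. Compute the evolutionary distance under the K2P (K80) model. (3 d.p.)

Under the Kimura two-parameter model, d = −½ ln(1 − 2P − Q) − ¼ ln(1 − 2Q).
1 − 2P − Q = 0.1716, giving −½ ln(0.1716) = 0.881295.
1 − 2Q = 0.718, giving −¼ ln(0.718) = 0.082821.
d = 0.881295 + 0.082821 = 0.964116.

0.964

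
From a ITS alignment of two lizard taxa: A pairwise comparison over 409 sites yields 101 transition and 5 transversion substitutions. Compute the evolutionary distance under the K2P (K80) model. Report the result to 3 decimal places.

0.359

P = 101/409 ≈ 0.246944 and Q = 5/409 ≈ 0.012225.
Under the Kimura two-parameter model, d = −½ ln(1 − 2P − Q) − ¼ ln(1 − 2Q).
1 − 2P − Q = 0.493887, giving −½ ln(0.493887) = 0.352724.
1 − 2Q = 0.97555, giving −¼ ln(0.97555) = 0.006188.
d = 0.352724 + 0.006188 = 0.358912.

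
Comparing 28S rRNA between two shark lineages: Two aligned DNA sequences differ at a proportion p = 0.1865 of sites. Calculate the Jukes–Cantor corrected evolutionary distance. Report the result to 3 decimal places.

d = −(3/4) ln(1 − 4p/3) = −0.75 ln(1 − 0.248667) = −0.75 ln(0.751333)
  = −0.75 × (-0.285906) = 0.214430 substitutions/site.

0.214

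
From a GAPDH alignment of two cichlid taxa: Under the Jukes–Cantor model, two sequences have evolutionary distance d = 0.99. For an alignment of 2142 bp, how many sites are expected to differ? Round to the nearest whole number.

Invert JC69: p = (3/4)(1 − e^(−4d/3)) = 0.75 × (1 − e^(-1.32)) = 0.75 × (1 − 0.267135) = 0.549649.
Expected differing sites = pL ≈ 0.549649 × 2142 = 1177.348158 ≈ 1177.

1177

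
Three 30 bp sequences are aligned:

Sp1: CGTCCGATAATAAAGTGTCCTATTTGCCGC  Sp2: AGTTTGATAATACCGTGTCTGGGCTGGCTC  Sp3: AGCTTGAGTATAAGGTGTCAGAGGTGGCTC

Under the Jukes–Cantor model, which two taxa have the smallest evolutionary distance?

Sp2 and Sp3

Sp1–Sp2: 12/30 differ, p = 0.400, d = 0.572.
Sp1–Sp3: 13/30 differ, p = 0.433, d = 0.647.
Sp2–Sp3: 8/30 differ, p = 0.267, d = 0.330.
The smallest distance is between Sp2 and Sp3.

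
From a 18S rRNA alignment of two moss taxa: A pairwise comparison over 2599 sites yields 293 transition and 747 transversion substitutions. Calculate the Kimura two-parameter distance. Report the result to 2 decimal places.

P = 293/2599 ≈ 0.112736 and Q = 747/2599 ≈ 0.287418.
Under the Kimura two-parameter model, d = −½ ln(1 − 2P − Q) − ¼ ln(1 − 2Q).
1 − 2P − Q = 0.48711, giving −½ ln(0.48711) = 0.359633.
1 − 2Q = 0.425164, giving −¼ ln(0.425164) = 0.213820.
d = 0.359633 + 0.213820 = 0.573453.

0.57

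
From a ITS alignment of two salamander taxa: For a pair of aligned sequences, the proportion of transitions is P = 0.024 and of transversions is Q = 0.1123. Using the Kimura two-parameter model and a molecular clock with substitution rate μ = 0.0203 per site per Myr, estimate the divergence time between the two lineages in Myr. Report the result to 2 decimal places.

Under the Kimura two-parameter model, d = −½ ln(1 − 2P − Q) − ¼ ln(1 − 2Q).
1 − 2P − Q = 0.8397, giving −½ ln(0.8397) = 0.087355.
1 − 2Q = 0.7754, giving −¼ ln(0.7754) = 0.063594.
d = 0.087355 + 0.063594 = 0.150949.
Under a molecular clock d = 2μt, so t = d/(2μ) = 0.150949 / (2 × 0.0203) = 3.72 Myr.

3.72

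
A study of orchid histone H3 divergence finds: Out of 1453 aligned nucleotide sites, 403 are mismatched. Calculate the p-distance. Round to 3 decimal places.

0.277

p = 403/1453 = 0.277357… ≈ 0.277 (to 3 d.p.).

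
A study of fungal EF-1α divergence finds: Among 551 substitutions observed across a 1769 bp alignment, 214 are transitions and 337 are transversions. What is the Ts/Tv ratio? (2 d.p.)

0.64

R = 214/337 = 0.635014… ≈ 0.64 (to 2 d.p.).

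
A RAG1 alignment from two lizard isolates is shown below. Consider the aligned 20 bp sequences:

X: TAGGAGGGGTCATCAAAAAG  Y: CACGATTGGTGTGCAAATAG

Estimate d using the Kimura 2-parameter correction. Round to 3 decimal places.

0.600

Of 20 sites, 1 differences are transitions and 7 are transversions, so P = 1/20 = 0.05 and Q = 7/20 = 0.35.
Under the Kimura two-parameter model, d = −½ ln(1 − 2P − Q) − ¼ ln(1 − 2Q).
1 − 2P − Q = 0.55, giving −½ ln(0.55) = 0.298919.
1 − 2Q = 0.3, giving −¼ ln(0.3) = 0.300993.
d = 0.298919 + 0.300993 = 0.599912.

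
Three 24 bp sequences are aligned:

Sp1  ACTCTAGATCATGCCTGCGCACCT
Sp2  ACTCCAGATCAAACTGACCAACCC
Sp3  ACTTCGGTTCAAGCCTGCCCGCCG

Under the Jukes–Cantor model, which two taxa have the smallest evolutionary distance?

Sp1 and Sp3

Sp1–Sp2: 9/24 differ, p = 0.375, d = 0.520.
Sp1–Sp3: 8/24 differ, p = 0.333, d = 0.441.
Sp2–Sp3: 10/24 differ, p = 0.417, d = 0.608.
The smallest distance is between Sp1 and Sp3.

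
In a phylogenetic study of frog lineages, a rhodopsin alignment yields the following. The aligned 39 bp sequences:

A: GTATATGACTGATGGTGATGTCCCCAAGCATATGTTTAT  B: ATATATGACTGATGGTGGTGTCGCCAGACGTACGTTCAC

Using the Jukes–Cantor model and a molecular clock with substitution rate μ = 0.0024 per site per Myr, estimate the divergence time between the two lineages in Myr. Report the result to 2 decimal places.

57.46

The sequences differ at 9 of 39 sites (1, 18, 23, 27, 28, 30, 33, 37, 39), so p = 9/39 ≈ 0.230769.
d = −(3/4) ln(1 − 4p/3) = −0.75 ln(1 − 0.307692) = −0.75 ln(0.692308)
  = −0.75 × (-0.367724) = 0.275793 substitutions/site.
Under a molecular clock d = 2μt, so t = d/(2μ) = 0.275793 / (2 × 0.0024) = 57.46 Myr.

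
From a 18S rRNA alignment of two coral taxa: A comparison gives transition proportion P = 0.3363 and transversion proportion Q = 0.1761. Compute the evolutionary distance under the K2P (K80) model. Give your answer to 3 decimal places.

Under the Kimura two-parameter model, d = −½ ln(1 − 2P − Q) − ¼ ln(1 − 2Q).
1 − 2P − Q = 0.1513, giving −½ ln(0.1513) = 0.944245.
1 − 2Q = 0.6478, giving −¼ ln(0.6478) = 0.108543.
d = 0.944245 + 0.108543 = 1.052788.

1.053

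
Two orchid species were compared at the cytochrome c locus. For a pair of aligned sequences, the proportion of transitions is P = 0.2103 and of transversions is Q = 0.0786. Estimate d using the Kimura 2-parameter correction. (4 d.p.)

Under the Kimura two-parameter model, d = −½ ln(1 − 2P − Q) − ¼ ln(1 − 2Q).
1 − 2P − Q = 0.5008, giving −½ ln(0.5008) = 0.345774.
1 − 2Q = 0.8428, giving −¼ ln(0.8428) = 0.042756.
d = 0.345774 + 0.042756 = 0.388530.

0.3885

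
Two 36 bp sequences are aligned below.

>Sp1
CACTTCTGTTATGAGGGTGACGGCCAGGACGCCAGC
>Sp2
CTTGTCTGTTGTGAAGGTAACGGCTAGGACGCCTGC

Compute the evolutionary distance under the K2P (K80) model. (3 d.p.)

0.270

Of 36 sites, 5 differences are transitions and 3 are transversions, so P = 5/36 ≈ 0.138889 and Q = 3/36 ≈ 0.083333.
Under the Kimura two-parameter model, d = −½ ln(1 − 2P − Q) − ¼ ln(1 − 2Q).
1 − 2P − Q = 0.638889, giving −½ ln(0.638889) = 0.224012.
1 − 2Q = 0.833334, giving −¼ ln(0.833334) = 0.045580.
d = 0.224012 + 0.045580 = 0.269592.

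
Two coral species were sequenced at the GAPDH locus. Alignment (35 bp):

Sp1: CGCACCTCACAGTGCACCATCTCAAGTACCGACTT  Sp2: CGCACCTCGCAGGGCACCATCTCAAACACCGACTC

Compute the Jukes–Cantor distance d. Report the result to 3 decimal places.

0.158

The sequences differ at 5 of 35 sites (9, 13, 26, 27, 35), so p = 5/35 ≈ 0.142857.
d = −(3/4) ln(1 − 4p/3) = −0.75 ln(1 − 0.190476) = −0.75 ln(0.809524)
  = −0.75 × (-0.211309) = 0.158482 substitutions/site.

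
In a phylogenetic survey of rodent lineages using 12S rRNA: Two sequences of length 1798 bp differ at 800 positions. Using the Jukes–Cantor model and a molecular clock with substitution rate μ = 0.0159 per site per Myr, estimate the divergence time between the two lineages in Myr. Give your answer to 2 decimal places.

p = 800/1798 ≈ 0.444939.
d = −(3/4) ln(1 − 4p/3) = −0.75 ln(1 − 0.593252) = −0.75 ln(0.406748)
  = −0.75 × (-0.899561) = 0.674671 substitutions/site.
Under a molecular clock d = 2μt, so t = d/(2μ) = 0.674671 / (2 × 0.0159) = 21.22 Myr.

21.22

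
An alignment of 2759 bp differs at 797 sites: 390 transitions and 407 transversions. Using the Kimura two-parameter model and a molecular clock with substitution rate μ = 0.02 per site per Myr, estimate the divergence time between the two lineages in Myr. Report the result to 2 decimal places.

P = 390/2759 ≈ 0.141356 and Q = 407/2759 ≈ 0.147517.
Under the Kimura two-parameter model, d = −½ ln(1 − 2P − Q) − ¼ ln(1 − 2Q).
1 − 2P − Q = 0.569771, giving −½ ln(0.569771) = 0.281260.
1 − 2Q = 0.704966, giving −¼ ln(0.704966) = 0.087401.
d = 0.281260 + 0.087401 = 0.368661.
Under a molecular clock d = 2μt, so t = d/(2μ) = 0.368661 / (2 × 0.02) = 9.22 Myr.

9.22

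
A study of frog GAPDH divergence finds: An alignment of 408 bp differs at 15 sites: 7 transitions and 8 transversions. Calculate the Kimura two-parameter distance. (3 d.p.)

P = 7/408 ≈ 0.017157 and Q = 8/408 ≈ 0.019608.
Under the Kimura two-parameter model, d = −½ ln(1 − 2P − Q) − ¼ ln(1 − 2Q).
1 − 2P − Q = 0.946078, giving −½ ln(0.946078) = 0.027715.
1 − 2Q = 0.960784, giving −¼ ln(0.960784) = 0.010001.
d = 0.027715 + 0.010001 = 0.037716.

0.038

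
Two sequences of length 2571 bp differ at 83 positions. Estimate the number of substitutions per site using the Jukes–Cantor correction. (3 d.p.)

0.033

p = 83/2571 ≈ 0.032283.
d = −(3/4) ln(1 − 4p/3) = −0.75 ln(1 − 0.043044) = −0.75 ln(0.956956)
  = −0.75 × (-0.043998) = 0.032999 substitutions/site.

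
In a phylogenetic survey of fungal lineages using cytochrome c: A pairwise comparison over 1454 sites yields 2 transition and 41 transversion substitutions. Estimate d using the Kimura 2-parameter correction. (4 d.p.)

0.0302

P = 2/1454 ≈ 0.001376 and Q = 41/1454 ≈ 0.028198.
Under the Kimura two-parameter model, d = −½ ln(1 − 2P − Q) − ¼ ln(1 − 2Q).
1 − 2P − Q = 0.96905, giving −½ ln(0.96905) = 0.015720.
1 − 2Q = 0.943604, giving −¼ ln(0.943604) = 0.014512.
d = 0.015720 + 0.014512 = 0.030232.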